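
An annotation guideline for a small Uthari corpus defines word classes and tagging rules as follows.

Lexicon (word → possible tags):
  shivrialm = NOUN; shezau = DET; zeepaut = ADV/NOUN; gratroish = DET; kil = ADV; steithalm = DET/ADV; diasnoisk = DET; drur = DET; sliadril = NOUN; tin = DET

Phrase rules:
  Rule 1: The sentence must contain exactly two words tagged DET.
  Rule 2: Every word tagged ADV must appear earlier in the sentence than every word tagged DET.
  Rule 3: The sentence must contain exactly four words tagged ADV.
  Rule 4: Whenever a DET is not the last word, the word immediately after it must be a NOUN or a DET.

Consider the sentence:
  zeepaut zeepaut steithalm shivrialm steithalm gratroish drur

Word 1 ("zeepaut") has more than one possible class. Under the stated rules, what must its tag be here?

Candidates per position — 1:zeepaut {ADV,NOUN}; 2:zeepaut {ADV,NOUN}; 3:steithalm {DET,ADV}; 4:shivrialm {NOUN}; 5:steithalm {DET,ADV}; 6:gratroish {DET}; 7:drur {DET}.
At position 1, choosing NOUN makes rule 3 impossible to satisfy; hence ADV.
At position 2, choosing NOUN makes rule 3 impossible to satisfy; hence ADV.
At position 3, choosing DET makes rule 1 impossible to satisfy; hence ADV.
At position 5, choosing DET makes rule 1 impossible to satisfy; hence ADV.
That leaves exactly one tagging: ADV ADV ADV NOUN ADV DET DET.
Checking: rule 1 ✓; rule 2 ✓; rule 3 ✓; rule 4 ✓.

ADV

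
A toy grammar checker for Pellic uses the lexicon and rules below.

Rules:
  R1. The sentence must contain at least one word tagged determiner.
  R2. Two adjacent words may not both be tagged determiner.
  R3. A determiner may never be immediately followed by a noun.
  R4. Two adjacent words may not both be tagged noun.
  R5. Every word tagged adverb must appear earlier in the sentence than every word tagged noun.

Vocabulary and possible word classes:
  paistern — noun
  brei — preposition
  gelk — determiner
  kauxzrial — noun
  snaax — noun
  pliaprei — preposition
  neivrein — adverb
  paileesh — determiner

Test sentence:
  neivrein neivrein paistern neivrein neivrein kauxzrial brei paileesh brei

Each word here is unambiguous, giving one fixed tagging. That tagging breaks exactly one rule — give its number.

5

Fixed tagging: adverb adverb noun adverb adverb noun preposition determiner preposition.
Checking each rule: R1 ✓, R2 ✓, R3 ✓, R4 ✓, R5 ✗.
Only rule 5 fails.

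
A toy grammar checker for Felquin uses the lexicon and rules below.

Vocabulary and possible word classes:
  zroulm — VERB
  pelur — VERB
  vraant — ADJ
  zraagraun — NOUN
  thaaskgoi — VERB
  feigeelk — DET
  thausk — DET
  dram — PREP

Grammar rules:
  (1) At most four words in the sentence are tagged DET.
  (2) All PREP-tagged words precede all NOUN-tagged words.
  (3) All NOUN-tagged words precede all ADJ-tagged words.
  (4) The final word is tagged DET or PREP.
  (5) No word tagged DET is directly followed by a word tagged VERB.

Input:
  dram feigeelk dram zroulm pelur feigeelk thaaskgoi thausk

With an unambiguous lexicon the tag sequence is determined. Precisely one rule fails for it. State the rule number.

Fixed tagging: PREP DET PREP VERB VERB DET VERB DET.
Applying the rules: R1 pass, R2 pass, R3 pass, R4 pass, R5 fail.
Only rule 5 fails.

5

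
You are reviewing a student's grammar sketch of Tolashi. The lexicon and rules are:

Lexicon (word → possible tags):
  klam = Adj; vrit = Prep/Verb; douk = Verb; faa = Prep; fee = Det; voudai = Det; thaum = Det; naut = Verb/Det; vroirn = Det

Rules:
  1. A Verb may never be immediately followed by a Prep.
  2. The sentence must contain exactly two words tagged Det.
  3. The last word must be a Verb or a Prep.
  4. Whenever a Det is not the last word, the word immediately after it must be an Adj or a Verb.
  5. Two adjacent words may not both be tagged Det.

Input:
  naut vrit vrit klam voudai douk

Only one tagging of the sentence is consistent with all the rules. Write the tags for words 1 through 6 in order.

Det Verb Verb Adj Det Verb

Candidates per position — 1:naut {Verb,Det}; 2:vrit {Prep,Verb}; 3:vrit {Prep,Verb}; 4:klam {Adj}; 5:voudai {Det}; 6:douk {Verb}.
Position 1: Verb is ruled out by rule 2; that leaves Det.
Position 2: Prep is ruled out by rule 4; that leaves Verb.
Position 3: Prep is ruled out by rule 1; that leaves Verb.
The unique satisfying tagging is: Det Verb Verb Adj Det Verb.
Check: rule 1 holds; rule 2 holds; rule 3 holds; rule 4 holds; rule 5 holds.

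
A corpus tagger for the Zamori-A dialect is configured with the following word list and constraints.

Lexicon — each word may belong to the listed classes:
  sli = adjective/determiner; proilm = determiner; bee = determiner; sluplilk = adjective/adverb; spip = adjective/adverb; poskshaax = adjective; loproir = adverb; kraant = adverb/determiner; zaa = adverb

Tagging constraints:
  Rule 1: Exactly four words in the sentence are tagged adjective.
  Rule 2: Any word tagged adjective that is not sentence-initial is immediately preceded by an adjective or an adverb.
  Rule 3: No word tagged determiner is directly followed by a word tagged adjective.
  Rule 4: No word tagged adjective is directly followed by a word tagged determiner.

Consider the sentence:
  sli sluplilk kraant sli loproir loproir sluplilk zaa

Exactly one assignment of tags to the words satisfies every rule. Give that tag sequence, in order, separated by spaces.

adjective adjective adverb adjective adverb adverb adjective adverb

Candidates per position — 1:sli {adjective,determiner}; 2:sluplilk {adjective,adverb}; 3:kraant {adverb,determiner}; 4:sli {adjective,determiner}; 5:loproir {adverb}; 6:loproir {adverb}; 7:sluplilk {adjective,adverb}; 8:zaa {adverb}.
Word 1 cannot be determiner — rule 1 would then fail for every completion. It is adjective.
Word 2 cannot be adverb — rule 1 would then fail for every completion. It is adjective.
Word 3 cannot be determiner — rule 4 would then fail for every completion. It is adverb.
Word 4 cannot be determiner — rule 1 would then fail for every completion. It is adjective.
Word 7 cannot be adverb — rule 1 would then fail for every completion. It is adjective.
The unique satisfying tagging is: adjective adjective adverb adjective adverb adverb adjective adverb.
Rule-by-rule: rule 1 ✓; rule 2 ✓; rule 3 ✓; rule 4 ✓.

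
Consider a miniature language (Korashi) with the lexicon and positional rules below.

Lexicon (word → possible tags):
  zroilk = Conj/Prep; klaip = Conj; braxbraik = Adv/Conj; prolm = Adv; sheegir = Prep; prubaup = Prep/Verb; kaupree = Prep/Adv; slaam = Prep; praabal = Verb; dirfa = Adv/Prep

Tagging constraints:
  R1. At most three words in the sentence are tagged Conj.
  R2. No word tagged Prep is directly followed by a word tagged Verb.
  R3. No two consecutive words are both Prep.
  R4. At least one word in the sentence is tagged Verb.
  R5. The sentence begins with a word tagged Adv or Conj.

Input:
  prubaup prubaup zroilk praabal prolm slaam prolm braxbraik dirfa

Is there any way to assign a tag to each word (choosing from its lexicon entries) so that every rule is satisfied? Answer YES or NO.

Candidates per position — 1:prubaup {Prep,Verb}; 2:prubaup {Prep,Verb}; 3:zroilk {Conj,Prep}; 4:praabal {Verb}; 5:prolm {Adv}; 6:slaam {Prep}; 7:prolm {Adv}; 8:braxbraik {Adv,Conj}; 9:dirfa {Adv,Prep}.
Rule 5 cannot be satisfied by any choice of tags from the lexicon.
So there is no consistent tagging.

NO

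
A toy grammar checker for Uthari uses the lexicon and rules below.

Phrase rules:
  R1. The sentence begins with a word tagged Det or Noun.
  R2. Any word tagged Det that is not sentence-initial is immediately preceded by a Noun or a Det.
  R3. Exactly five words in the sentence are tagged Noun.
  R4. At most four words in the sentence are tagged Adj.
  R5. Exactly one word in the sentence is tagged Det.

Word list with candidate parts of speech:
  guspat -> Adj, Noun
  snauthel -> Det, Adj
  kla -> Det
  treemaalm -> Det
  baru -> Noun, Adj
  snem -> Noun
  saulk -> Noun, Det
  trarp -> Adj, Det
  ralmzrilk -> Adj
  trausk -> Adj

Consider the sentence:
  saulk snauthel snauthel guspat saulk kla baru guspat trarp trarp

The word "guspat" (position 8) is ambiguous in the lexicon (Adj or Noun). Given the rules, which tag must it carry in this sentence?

Noun

Candidates per position — 1:saulk {Noun,Det}; 2:snauthel {Det,Adj}; 3:snauthel {Det,Adj}; 4:guspat {Adj,Noun}; 5:saulk {Noun,Det}; 6:kla {Det}; 7:baru {Noun,Adj}; 8:guspat {Adj,Noun}; 9:trarp {Adj,Det}; 10:trarp {Adj,Det}.
Word 1 cannot be Det — rule 3 would then fail for every completion. It is Noun.
Word 2 cannot be Det — rule 5 would then fail for every completion. It is Adj.
Word 3 cannot be Det — rule 2 would then fail for every completion. It is Adj.
Word 4 cannot be Adj — rule 3 would then fail for every completion. It is Noun.
Word 5 cannot be Det — rule 3 would then fail for every completion. It is Noun.
Word 7 cannot be Adj — rule 3 would then fail for every completion. It is Noun.
Word 8 cannot be Adj — rule 3 would then fail for every completion. It is Noun.
Word 9 cannot be Det — rule 5 would then fail for every completion. It is Adj.
Word 10 cannot be Det — rule 2 would then fail for every completion. It is Adj.
The unique satisfying tagging is: Noun Adj Adj Noun Noun Det Noun Noun Adj Adj.
Checking: rule 1 ✓; rule 2 ✓; rule 3 ✓; rule 4 ✓; rule 5 ✓.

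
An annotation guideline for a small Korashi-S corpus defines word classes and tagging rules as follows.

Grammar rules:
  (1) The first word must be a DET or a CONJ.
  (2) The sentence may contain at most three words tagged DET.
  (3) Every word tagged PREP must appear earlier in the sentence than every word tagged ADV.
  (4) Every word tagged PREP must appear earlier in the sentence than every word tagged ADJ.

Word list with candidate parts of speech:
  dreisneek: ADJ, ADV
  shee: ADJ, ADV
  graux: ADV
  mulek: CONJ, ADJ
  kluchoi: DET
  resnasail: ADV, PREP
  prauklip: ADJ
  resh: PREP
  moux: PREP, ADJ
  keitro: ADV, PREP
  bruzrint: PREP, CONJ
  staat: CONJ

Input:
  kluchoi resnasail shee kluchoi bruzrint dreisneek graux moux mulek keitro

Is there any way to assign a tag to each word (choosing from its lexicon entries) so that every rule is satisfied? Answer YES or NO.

Candidates per position — 1:kluchoi {DET}; 2:resnasail {ADV,PREP}; 3:shee {ADJ,ADV}; 4:kluchoi {DET}; 5:bruzrint {PREP,CONJ}; 6:dreisneek {ADJ,ADV}; 7:graux {ADV}; 8:moux {PREP,ADJ}; 9:mulek {CONJ,ADJ}; 10:keitro {ADV,PREP}.
One satisfying assignment: DET PREP ADJ DET CONJ ADJ ADV ADJ CONJ ADV.
Check: rule 1 holds; rule 2 holds; rule 3 holds; rule 4 holds.

YES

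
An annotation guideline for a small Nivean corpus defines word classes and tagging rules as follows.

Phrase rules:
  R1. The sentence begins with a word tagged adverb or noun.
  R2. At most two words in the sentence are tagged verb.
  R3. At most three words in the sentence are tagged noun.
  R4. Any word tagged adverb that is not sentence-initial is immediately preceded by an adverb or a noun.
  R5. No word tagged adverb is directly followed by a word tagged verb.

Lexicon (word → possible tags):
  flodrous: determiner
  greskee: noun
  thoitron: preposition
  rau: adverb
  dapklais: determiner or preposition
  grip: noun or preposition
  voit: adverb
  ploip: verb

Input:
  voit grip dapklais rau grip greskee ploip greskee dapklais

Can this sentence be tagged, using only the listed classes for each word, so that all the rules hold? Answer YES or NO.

Candidates per position — 1:voit {adverb}; 2:grip {noun,preposition}; 3:dapklais {determiner,preposition}; 4:rau {adverb}; 5:grip {noun,preposition}; 6:greskee {noun}; 7:ploip {verb}; 8:greskee {noun}; 9:dapklais {determiner,preposition}.
Rule 4 cannot be satisfied by any choice of tags from the lexicon.
So there is no consistent tagging.

NO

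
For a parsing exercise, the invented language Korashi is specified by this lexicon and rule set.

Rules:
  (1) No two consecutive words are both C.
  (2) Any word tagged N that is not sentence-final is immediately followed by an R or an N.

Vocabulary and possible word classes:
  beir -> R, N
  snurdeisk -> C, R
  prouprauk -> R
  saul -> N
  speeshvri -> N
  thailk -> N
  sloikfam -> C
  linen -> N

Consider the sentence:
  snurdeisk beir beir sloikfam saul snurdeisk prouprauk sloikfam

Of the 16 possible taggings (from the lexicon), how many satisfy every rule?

4

Candidates per position — 1:snurdeisk {C,R}; 2:beir {R,N}; 3:beir {R,N}; 4:sloikfam {C}; 5:saul {N}; 6:snurdeisk {C,R}; 7:prouprauk {R}; 8:sloikfam {C}.
There are 16 candidate sequences in total.
The sequences that satisfy every rule: C R R C N R R C; C N R C N R R C; R R R C N R R C; R N R C N R R C.
Count = 4.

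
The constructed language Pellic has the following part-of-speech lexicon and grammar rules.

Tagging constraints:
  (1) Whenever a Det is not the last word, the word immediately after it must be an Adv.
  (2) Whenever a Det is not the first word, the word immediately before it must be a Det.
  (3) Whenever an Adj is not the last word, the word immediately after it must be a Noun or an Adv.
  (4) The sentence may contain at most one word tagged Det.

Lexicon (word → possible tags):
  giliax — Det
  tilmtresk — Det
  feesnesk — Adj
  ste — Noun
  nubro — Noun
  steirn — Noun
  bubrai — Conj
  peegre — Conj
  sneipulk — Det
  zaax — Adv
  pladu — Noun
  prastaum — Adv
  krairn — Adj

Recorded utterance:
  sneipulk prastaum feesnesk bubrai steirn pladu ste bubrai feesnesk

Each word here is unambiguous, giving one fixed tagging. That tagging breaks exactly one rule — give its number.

3

Fixed tagging: Det Adv Adj Conj Noun Noun Noun Conj Adj.
Checking each rule: R1 ✓, R2 ✓, R3 ✗, R4 ✓.
Only rule 3 fails.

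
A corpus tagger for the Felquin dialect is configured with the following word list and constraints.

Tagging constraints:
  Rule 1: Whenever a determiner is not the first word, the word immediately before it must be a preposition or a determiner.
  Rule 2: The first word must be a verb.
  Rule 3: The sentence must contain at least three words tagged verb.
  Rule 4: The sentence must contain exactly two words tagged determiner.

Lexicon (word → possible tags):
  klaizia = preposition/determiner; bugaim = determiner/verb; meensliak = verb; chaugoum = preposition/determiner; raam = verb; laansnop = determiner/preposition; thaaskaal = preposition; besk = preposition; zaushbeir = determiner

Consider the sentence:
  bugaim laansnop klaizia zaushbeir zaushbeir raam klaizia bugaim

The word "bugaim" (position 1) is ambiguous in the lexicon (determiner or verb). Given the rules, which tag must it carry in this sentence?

verb

Candidates per position — 1:bugaim {determiner,verb}; 2:laansnop {determiner,preposition}; 3:klaizia {preposition,determiner}; 4:zaushbeir {determiner}; 5:zaushbeir {determiner}; 6:raam {verb}; 7:klaizia {preposition,determiner}; 8:bugaim {determiner,verb}.
Word 1 cannot be determiner — rule 2 would then fail for every completion. It is verb.
Word 2 cannot be determiner — rule 1 would then fail for every completion. It is preposition.
Word 3 cannot be determiner — rule 4 would then fail for every completion. It is preposition.
Word 7 cannot be determiner — rule 1 would then fail for every completion. It is preposition.
Word 8 cannot be determiner — rule 3 would then fail for every completion. It is verb.
So the tagging must be: verb preposition preposition determiner determiner verb preposition verb.
Verifying each rule — rule 1 ✓; rule 2 ✓; rule 3 ✓; rule 4 ✓.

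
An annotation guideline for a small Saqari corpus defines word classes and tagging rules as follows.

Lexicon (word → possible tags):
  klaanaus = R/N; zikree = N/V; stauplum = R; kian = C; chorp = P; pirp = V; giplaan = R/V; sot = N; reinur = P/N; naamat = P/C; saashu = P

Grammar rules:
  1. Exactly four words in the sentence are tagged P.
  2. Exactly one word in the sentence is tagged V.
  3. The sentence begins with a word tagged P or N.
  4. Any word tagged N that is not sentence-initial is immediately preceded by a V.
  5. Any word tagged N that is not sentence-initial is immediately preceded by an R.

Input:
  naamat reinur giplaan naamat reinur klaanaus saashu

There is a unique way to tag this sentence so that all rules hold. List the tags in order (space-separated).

Candidates per position — 1:naamat {P,C}; 2:reinur {P,N}; 3:giplaan {R,V}; 4:naamat {P,C}; 5:reinur {P,N}; 6:klaanaus {R,N}; 7:saashu {P}.
Position 1: tagging it C would leave rule 3 unsatisfiable, so it must be P.
Position 2: tagging it N would leave rule 4 unsatisfiable, so it must be P.
Position 3: tagging it R would leave rule 2 unsatisfiable, so it must be V.
Position 5: tagging it N would leave rule 4 unsatisfiable, so it must be P.
Position 6: tagging it N would leave rule 4 unsatisfiable, so it must be R.
Position 4: tagging it P would leave rule 1 unsatisfiable, so it must be C.
That leaves exactly one tagging: P P V C P R P.
Check: rule 1 holds; rule 2 holds; rule 3 holds; rule 4 holds; rule 5 holds.

P P V C P R P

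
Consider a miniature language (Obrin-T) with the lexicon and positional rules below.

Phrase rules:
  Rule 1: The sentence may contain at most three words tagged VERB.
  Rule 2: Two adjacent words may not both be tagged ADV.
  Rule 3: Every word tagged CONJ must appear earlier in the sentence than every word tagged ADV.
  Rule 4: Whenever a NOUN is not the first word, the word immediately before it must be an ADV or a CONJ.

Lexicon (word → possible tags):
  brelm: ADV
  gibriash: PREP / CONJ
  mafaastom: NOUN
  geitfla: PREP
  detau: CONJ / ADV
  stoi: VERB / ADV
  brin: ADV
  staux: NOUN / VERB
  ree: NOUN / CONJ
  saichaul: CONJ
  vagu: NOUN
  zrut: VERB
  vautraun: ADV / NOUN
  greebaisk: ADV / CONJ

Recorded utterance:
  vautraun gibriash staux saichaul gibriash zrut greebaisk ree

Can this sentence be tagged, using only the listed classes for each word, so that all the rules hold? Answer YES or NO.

YES

Candidates per position — 1:vautraun {ADV,NOUN}; 2:gibriash {PREP,CONJ}; 3:staux {NOUN,VERB}; 4:saichaul {CONJ}; 5:gibriash {PREP,CONJ}; 6:zrut {VERB}; 7:greebaisk {ADV,CONJ}; 8:ree {NOUN,CONJ}.
One satisfying assignment: NOUN PREP VERB CONJ CONJ VERB CONJ NOUN.
Rule-by-rule: rule 1 satisfied; rule 2 satisfied; rule 3 satisfied; rule 4 satisfied.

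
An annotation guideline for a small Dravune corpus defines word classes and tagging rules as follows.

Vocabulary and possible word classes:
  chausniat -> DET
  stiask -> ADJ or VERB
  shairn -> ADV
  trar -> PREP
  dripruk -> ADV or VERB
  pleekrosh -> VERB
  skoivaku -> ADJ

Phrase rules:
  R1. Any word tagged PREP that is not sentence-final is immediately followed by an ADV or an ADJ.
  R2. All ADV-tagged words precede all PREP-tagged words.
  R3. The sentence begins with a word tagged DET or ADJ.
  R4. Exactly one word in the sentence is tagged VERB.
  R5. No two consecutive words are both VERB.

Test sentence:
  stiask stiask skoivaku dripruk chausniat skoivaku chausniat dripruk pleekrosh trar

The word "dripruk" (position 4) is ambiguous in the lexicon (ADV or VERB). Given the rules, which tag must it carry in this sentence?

Candidates per position — 1:stiask {ADJ,VERB}; 2:stiask {ADJ,VERB}; 3:skoivaku {ADJ}; 4:dripruk {ADV,VERB}; 5:chausniat {DET}; 6:skoivaku {ADJ}; 7:chausniat {DET}; 8:dripruk {ADV,VERB}; 9:pleekrosh {VERB}; 10:trar {PREP}.
Position 1: tagging it VERB would leave rule 3 unsatisfiable, so it must be ADJ.
Position 2: tagging it VERB would leave rule 4 unsatisfiable, so it must be ADJ.
Position 4: tagging it VERB would leave rule 4 unsatisfiable, so it must be ADV.
Position 8: tagging it VERB would leave rule 4 unsatisfiable, so it must be ADV.
So the tagging must be: ADJ ADJ ADJ ADV DET ADJ DET ADV VERB PREP.
Verifying each rule — rule 1 ok; rule 2 ok; rule 3 ok; rule 4 ok; rule 5 ok.

ADV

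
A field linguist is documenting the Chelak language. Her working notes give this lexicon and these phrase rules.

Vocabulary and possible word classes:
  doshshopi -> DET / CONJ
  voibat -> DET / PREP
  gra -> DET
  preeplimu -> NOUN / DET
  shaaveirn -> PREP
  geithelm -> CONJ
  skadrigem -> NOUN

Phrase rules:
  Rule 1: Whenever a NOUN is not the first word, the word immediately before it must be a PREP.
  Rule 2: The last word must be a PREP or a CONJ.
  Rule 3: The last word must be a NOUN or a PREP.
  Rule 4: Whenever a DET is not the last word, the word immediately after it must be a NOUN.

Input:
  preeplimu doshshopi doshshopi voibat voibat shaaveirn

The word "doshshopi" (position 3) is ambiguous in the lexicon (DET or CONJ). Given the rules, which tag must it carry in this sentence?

Candidates per position — 1:preeplimu {NOUN,DET}; 2:doshshopi {DET,CONJ}; 3:doshshopi {DET,CONJ}; 4:voibat {DET,PREP}; 5:voibat {DET,PREP}; 6:shaaveirn {PREP}.
If word 1 were DET, no tagging could satisfy rule 4; so word 1 is NOUN.
If word 2 were DET, no tagging could satisfy rule 4; so word 2 is CONJ.
If word 3 were DET, no tagging could satisfy rule 4; so word 3 is CONJ.
If word 4 were DET, no tagging could satisfy rule 4; so word 4 is PREP.
If word 5 were DET, no tagging could satisfy rule 4; so word 5 is PREP.
So the tagging must be: NOUN CONJ CONJ PREP PREP PREP.
Rule-by-rule: rule 1 satisfied; rule 2 satisfied; rule 3 satisfied; rule 4 satisfied.

CONJ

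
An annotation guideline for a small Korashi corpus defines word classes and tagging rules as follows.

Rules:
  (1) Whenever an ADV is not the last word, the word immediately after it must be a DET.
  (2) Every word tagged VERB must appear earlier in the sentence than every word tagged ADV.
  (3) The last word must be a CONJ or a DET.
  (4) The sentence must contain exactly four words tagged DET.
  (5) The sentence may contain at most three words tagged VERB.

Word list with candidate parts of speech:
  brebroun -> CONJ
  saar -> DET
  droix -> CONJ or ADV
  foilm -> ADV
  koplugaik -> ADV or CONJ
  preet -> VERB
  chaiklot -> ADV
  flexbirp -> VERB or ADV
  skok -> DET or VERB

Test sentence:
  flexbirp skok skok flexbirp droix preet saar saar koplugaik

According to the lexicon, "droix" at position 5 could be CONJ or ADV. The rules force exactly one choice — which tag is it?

Candidates per position — 1:flexbirp {VERB,ADV}; 2:skok {DET,VERB}; 3:skok {DET,VERB}; 4:flexbirp {VERB,ADV}; 5:droix {CONJ,ADV}; 6:preet {VERB}; 7:saar {DET}; 8:saar {DET}; 9:koplugaik {ADV,CONJ}.
If word 1 were ADV, no tagging could satisfy rule 2; so word 1 is VERB.
If word 2 were VERB, no tagging could satisfy rule 4; so word 2 is DET.
If word 3 were VERB, no tagging could satisfy rule 4; so word 3 is DET.
If word 4 were ADV, no tagging could satisfy rule 1; so word 4 is VERB.
If word 5 were ADV, no tagging could satisfy rule 1; so word 5 is CONJ.
If word 9 were ADV, no tagging could satisfy rule 3; so word 9 is CONJ.
That leaves exactly one tagging: VERB DET DET VERB CONJ VERB DET DET CONJ.
Check: rule 1 holds; rule 2 holds; rule 3 holds; rule 4 holds; rule 5 holds.

CONJ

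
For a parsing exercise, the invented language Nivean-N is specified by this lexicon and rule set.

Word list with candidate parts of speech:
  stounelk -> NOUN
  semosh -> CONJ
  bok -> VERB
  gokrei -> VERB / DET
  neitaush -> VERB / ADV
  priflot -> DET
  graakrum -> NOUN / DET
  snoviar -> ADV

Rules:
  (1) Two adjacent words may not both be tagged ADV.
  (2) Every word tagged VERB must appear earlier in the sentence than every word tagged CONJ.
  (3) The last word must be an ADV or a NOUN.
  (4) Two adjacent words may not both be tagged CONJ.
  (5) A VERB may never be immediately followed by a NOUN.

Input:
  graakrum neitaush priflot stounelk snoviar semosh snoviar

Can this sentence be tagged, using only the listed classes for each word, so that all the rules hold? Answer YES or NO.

Candidates per position — 1:graakrum {NOUN,DET}; 2:neitaush {VERB,ADV}; 3:priflot {DET}; 4:stounelk {NOUN}; 5:snoviar {ADV}; 6:semosh {CONJ}; 7:snoviar {ADV}.
One satisfying assignment: DET ADV DET NOUN ADV CONJ ADV.
Rule-by-rule: rule 1 holds; rule 2 holds; rule 3 holds; rule 4 holds; rule 5 holds.

YES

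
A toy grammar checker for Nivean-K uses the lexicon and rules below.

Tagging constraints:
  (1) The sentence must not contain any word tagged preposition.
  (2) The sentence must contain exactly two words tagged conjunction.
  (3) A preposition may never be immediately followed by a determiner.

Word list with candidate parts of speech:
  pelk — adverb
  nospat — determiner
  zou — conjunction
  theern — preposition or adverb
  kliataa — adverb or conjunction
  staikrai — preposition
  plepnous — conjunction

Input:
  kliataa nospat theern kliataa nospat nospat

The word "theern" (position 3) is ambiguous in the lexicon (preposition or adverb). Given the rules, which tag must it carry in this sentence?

adverb

Candidates per position — 1:kliataa {adverb,conjunction}; 2:nospat {determiner}; 3:theern {preposition,adverb}; 4:kliataa {adverb,conjunction}; 5:nospat {determiner}; 6:nospat {determiner}.
Position 1: tagging it adverb would leave rule 2 unsatisfiable, so it must be conjunction.
Position 3: tagging it preposition would leave rule 1 unsatisfiable, so it must be adverb.
Position 4: tagging it adverb would leave rule 2 unsatisfiable, so it must be conjunction.
The unique satisfying tagging is: conjunction determiner adverb conjunction determiner determiner.
Check: rule 1 ok; rule 2 ok; rule 3 ok.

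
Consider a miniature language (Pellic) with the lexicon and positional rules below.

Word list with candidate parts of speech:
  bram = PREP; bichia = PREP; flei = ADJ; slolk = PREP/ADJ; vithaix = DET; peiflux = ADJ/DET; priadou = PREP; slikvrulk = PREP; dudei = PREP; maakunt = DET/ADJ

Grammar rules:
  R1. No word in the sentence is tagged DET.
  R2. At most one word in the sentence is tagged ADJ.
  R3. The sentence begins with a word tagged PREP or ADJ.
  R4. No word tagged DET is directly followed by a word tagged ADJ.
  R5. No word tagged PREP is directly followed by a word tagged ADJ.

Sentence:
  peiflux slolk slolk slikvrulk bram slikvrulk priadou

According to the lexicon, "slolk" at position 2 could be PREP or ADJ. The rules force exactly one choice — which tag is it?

Candidates per position — 1:peiflux {ADJ,DET}; 2:slolk {PREP,ADJ}; 3:slolk {PREP,ADJ}; 4:slikvrulk {PREP}; 5:bram {PREP}; 6:slikvrulk {PREP}; 7:priadou {PREP}.
At position 1, choosing DET makes rule 1 impossible to satisfy; hence ADJ.
At position 2, choosing ADJ makes rule 2 impossible to satisfy; hence PREP.
At position 3, choosing ADJ makes rule 2 impossible to satisfy; hence PREP.
So the tagging must be: ADJ PREP PREP PREP PREP PREP PREP.
Checking: rule 1 ✓; rule 2 ✓; rule 3 ✓; rule 4 ✓; rule 5 ✓.

PREP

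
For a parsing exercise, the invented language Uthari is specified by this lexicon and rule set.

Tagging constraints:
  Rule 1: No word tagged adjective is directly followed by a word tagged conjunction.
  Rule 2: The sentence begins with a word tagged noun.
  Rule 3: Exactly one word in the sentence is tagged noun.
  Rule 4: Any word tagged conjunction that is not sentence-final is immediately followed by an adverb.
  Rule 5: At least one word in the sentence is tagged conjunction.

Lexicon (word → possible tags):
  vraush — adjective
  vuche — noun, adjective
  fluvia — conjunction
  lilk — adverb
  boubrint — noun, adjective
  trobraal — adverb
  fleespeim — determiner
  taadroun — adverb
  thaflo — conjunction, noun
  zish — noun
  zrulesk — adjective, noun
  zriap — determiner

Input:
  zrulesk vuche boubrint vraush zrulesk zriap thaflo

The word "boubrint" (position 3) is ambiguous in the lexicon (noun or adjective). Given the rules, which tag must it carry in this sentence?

Candidates per position — 1:zrulesk {adjective,noun}; 2:vuche {noun,adjective}; 3:boubrint {noun,adjective}; 4:vraush {adjective}; 5:zrulesk {adjective,noun}; 6:zriap {determiner}; 7:thaflo {conjunction,noun}.
At position 1, choosing adjective makes rule 2 impossible to satisfy; hence noun.
At position 2, choosing noun makes rule 3 impossible to satisfy; hence adjective.
At position 3, choosing noun makes rule 3 impossible to satisfy; hence adjective.
At position 5, choosing noun makes rule 3 impossible to satisfy; hence adjective.
At position 7, choosing noun makes rule 3 impossible to satisfy; hence conjunction.
So the tagging must be: noun adjective adjective adjective adjective determiner conjunction.
Checking: rule 1 ✓; rule 2 ✓; rule 3 ✓; rule 4 ✓; rule 5 ✓.

adjective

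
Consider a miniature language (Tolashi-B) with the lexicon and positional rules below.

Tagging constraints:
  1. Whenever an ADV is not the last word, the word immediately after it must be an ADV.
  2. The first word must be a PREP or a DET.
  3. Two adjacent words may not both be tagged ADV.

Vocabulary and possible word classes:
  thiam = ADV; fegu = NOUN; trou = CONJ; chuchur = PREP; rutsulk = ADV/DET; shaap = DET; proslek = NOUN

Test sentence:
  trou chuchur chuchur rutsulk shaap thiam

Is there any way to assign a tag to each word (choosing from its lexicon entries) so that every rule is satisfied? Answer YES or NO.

Candidates per position — 1:trou {CONJ}; 2:chuchur {PREP}; 3:chuchur {PREP}; 4:rutsulk {ADV,DET}; 5:shaap {DET}; 6:thiam {ADV}.
Rule 2 cannot be satisfied by any choice of tags from the lexicon.
So there is no consistent tagging.

NO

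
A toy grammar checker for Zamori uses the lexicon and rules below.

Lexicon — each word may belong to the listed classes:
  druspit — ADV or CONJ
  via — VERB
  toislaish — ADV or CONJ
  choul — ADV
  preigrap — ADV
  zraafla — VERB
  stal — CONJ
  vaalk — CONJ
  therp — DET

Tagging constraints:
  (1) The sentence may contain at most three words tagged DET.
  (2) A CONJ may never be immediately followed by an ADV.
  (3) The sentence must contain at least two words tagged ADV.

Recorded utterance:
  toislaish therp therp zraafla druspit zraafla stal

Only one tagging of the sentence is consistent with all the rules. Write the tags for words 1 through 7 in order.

ADV DET DET VERB ADV VERB CONJ

Candidates per position — 1:toislaish {ADV,CONJ}; 2:therp {DET}; 3:therp {DET}; 4:zraafla {VERB}; 5:druspit {ADV,CONJ}; 6:zraafla {VERB}; 7:stal {CONJ}.
Position 1: tagging it CONJ would leave rule 3 unsatisfiable, so it must be ADV.
Position 5: tagging it CONJ would leave rule 3 unsatisfiable, so it must be ADV.
The only consistent sequence is: ADV DET DET VERB ADV VERB CONJ.
Rule-by-rule: rule 1 ✓; rule 2 ✓; rule 3 ✓.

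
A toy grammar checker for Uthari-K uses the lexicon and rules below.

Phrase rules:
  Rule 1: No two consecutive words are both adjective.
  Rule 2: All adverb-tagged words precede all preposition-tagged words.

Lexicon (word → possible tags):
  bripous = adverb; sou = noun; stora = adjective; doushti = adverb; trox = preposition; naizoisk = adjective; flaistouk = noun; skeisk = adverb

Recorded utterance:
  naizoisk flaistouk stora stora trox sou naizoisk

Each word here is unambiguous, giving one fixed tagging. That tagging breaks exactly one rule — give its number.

1

Fixed tagging: adjective noun adjective adjective preposition noun adjective.
Applying the rules: R1 fail, R2 pass.
Only rule 1 fails.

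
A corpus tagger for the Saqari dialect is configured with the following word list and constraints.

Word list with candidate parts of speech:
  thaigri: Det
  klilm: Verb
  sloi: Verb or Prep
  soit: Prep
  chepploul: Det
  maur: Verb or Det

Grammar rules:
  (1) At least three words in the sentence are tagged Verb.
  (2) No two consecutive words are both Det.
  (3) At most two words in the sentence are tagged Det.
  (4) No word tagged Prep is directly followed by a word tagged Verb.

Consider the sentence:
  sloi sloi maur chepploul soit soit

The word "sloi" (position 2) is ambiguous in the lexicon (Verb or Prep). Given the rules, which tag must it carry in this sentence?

Verb

Candidates per position — 1:sloi {Verb,Prep}; 2:sloi {Verb,Prep}; 3:maur {Verb,Det}; 4:chepploul {Det}; 5:soit {Prep}; 6:soit {Prep}.
If word 1 were Prep, no tagging could satisfy rule 1; so word 1 is Verb.
If word 2 were Prep, no tagging could satisfy rule 1; so word 2 is Verb.
If word 3 were Det, no tagging could satisfy rule 1; so word 3 is Verb.
The only consistent sequence is: Verb Verb Verb Det Prep Prep.
Check: rule 1 satisfied; rule 2 satisfied; rule 3 satisfied; rule 4 satisfied.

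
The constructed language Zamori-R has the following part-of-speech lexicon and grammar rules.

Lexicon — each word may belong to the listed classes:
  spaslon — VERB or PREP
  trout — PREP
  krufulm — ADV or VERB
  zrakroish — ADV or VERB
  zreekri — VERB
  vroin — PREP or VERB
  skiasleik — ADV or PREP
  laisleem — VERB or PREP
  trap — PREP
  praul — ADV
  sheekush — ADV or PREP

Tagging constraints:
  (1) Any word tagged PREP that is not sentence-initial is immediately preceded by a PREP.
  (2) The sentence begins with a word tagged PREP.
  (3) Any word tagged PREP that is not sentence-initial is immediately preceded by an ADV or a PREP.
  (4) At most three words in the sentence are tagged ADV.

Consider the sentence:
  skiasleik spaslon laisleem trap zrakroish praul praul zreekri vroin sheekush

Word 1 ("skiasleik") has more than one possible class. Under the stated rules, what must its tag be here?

Candidates per position — 1:skiasleik {ADV,PREP}; 2:spaslon {VERB,PREP}; 3:laisleem {VERB,PREP}; 4:trap {PREP}; 5:zrakroish {ADV,VERB}; 6:praul {ADV}; 7:praul {ADV}; 8:zreekri {VERB}; 9:vroin {PREP,VERB}; 10:sheekush {ADV,PREP}.
At position 1, choosing ADV makes rule 1 impossible to satisfy; hence PREP.
At position 2, choosing VERB makes rule 1 impossible to satisfy; hence PREP.
At position 3, choosing VERB makes rule 1 impossible to satisfy; hence PREP.
At position 9, choosing PREP makes rule 1 impossible to satisfy; hence VERB.
At position 10, choosing PREP makes rule 1 impossible to satisfy; hence ADV.
At position 5, choosing ADV makes rule 4 impossible to satisfy; hence VERB.
The only consistent sequence is: PREP PREP PREP PREP VERB ADV ADV VERB VERB ADV.
Verifying each rule — rule 1 holds; rule 2 holds; rule 3 holds; rule 4 holds.

PREP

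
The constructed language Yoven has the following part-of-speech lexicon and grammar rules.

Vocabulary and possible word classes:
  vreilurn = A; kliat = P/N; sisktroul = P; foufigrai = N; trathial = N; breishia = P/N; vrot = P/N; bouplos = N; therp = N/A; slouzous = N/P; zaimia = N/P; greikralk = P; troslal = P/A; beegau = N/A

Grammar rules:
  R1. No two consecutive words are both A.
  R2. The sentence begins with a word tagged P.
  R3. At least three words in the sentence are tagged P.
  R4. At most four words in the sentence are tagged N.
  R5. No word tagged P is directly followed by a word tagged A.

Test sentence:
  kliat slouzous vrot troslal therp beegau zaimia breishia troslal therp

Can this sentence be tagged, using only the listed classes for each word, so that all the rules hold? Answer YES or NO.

Candidates per position — 1:kliat {P,N}; 2:slouzous {N,P}; 3:vrot {P,N}; 4:troslal {P,A}; 5:therp {N,A}; 6:beegau {N,A}; 7:zaimia {N,P}; 8:breishia {P,N}; 9:troslal {P,A}; 10:therp {N,A}.
One satisfying assignment: P P N P N A P N A N.
Rule-by-rule: rule 1 ok; rule 2 ok; rule 3 ok; rule 4 ok; rule 5 ok.

YES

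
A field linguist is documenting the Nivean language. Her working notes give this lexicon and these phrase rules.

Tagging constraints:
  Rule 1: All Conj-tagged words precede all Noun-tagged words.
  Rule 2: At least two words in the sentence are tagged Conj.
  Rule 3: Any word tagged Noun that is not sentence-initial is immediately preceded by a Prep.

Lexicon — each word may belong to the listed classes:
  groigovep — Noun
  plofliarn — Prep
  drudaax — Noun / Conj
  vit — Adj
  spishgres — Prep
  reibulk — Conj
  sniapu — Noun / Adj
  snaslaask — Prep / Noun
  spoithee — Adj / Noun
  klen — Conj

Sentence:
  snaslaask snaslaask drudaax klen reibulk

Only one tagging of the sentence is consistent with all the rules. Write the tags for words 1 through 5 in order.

Prep Prep Conj Conj Conj

Candidates per position — 1:snaslaask {Prep,Noun}; 2:snaslaask {Prep,Noun}; 3:drudaax {Noun,Conj}; 4:klen {Conj}; 5:reibulk {Conj}.
At position 1, choosing Noun makes rule 1 impossible to satisfy; hence Prep.
At position 2, choosing Noun makes rule 1 impossible to satisfy; hence Prep.
At position 3, choosing Noun makes rule 1 impossible to satisfy; hence Conj.
The only consistent sequence is: Prep Prep Conj Conj Conj.
Checking: rule 1 satisfied; rule 2 satisfied; rule 3 satisfied.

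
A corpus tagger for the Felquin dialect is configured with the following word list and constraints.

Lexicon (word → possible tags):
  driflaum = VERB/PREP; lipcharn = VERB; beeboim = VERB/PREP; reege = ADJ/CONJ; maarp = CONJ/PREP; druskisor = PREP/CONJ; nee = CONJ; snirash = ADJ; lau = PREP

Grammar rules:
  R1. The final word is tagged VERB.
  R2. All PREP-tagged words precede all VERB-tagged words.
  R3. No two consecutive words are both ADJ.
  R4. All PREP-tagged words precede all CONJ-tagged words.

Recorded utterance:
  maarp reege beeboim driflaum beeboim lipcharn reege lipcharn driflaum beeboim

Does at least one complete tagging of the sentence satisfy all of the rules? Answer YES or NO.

Candidates per position — 1:maarp {CONJ,PREP}; 2:reege {ADJ,CONJ}; 3:beeboim {VERB,PREP}; 4:driflaum {VERB,PREP}; 5:beeboim {VERB,PREP}; 6:lipcharn {VERB}; 7:reege {ADJ,CONJ}; 8:lipcharn {VERB}; 9:driflaum {VERB,PREP}; 10:beeboim {VERB,PREP}.
One satisfying assignment: PREP ADJ PREP PREP VERB VERB CONJ VERB VERB VERB.
Check: rule 1 satisfied; rule 2 satisfied; rule 3 satisfied; rule 4 satisfied.

YES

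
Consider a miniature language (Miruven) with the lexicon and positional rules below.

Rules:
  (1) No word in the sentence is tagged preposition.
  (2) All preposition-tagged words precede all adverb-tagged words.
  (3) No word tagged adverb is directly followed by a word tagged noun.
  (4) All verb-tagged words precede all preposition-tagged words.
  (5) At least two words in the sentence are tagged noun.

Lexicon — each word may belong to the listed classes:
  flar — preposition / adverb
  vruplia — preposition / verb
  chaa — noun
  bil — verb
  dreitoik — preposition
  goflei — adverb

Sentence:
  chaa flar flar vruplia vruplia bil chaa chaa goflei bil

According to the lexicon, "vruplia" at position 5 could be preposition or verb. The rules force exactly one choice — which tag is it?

Candidates per position — 1:chaa {noun}; 2:flar {preposition,adverb}; 3:flar {preposition,adverb}; 4:vruplia {preposition,verb}; 5:vruplia {preposition,verb}; 6:bil {verb}; 7:chaa {noun}; 8:chaa {noun}; 9:goflei {adverb}; 10:bil {verb}.
If word 2 were preposition, no tagging could satisfy rule 1; so word 2 is adverb.
If word 3 were preposition, no tagging could satisfy rule 1; so word 3 is adverb.
If word 4 were preposition, no tagging could satisfy rule 1; so word 4 is verb.
If word 5 were preposition, no tagging could satisfy rule 1; so word 5 is verb.
The unique satisfying tagging is: noun adverb adverb verb verb verb noun noun adverb verb.
Check: rule 1 ✓; rule 2 ✓; rule 3 ✓; rule 4 ✓; rule 5 ✓.

verb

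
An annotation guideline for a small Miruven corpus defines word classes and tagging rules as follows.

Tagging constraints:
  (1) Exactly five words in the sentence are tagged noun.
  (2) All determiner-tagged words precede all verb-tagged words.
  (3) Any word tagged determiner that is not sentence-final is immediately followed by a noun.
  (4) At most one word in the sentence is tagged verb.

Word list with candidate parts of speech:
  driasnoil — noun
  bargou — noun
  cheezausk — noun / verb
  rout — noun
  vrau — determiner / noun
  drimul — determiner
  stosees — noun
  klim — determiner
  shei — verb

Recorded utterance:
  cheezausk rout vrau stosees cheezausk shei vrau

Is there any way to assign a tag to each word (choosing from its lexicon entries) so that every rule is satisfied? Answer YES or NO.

YES

Candidates per position — 1:cheezausk {noun,verb}; 2:rout {noun}; 3:vrau {determiner,noun}; 4:stosees {noun}; 5:cheezausk {noun,verb}; 6:shei {verb}; 7:vrau {determiner,noun}.
One satisfying assignment: noun noun determiner noun noun verb noun.
Verifying each rule — rule 1 holds; rule 2 holds; rule 3 holds; rule 4 holds.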